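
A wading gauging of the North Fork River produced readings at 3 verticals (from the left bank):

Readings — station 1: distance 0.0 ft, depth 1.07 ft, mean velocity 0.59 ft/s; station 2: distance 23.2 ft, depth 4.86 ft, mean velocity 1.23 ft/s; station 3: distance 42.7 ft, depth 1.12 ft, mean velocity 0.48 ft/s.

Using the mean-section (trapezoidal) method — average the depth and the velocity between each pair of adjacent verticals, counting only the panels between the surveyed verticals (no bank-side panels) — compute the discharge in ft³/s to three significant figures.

112 ft³/s

Panel 1-2: Δb = 23.2 ft, d̄ = (1.07+4.86)/2 = 2.965, v̄ = (0.59+1.23)/2 = 0.91 → q = 23.2×2.965×0.91 = 62.60 ft³/s
Panel 2-3: Δb = 19.5 ft, d̄ = (4.86+1.12)/2 = 2.99, v̄ = (1.23+0.48)/2 = 0.855 → q = 19.5×2.99×0.855 = 49.85 ft³/s
Q = Σ q = 112.4 ft³/s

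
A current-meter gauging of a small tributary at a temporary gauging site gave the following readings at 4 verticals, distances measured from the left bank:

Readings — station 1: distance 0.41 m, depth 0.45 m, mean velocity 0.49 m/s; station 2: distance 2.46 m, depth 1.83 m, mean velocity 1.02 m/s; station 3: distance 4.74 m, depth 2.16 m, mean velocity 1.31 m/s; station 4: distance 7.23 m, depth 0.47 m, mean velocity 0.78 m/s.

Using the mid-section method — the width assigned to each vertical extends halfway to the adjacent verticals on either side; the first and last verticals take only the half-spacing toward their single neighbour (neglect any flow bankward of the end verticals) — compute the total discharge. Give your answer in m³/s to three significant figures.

11.5 m³/s

w_1 = (2.46 − 0.41)/2 = 1.025 m; q_1 = 0.49 × 0.45 × 1.025 = 0.2260 m³/s
w_2 = (4.74 − 0.41)/2 = 2.165 m; q_2 = 1.02 × 1.83 × 2.165 = 4.041 m³/s
w_3 = (7.23 − 2.46)/2 = 2.385 m; q_3 = 1.31 × 2.16 × 2.385 = 6.749 m³/s
w_4 = (7.23 − 4.74)/2 = 1.245 m; q_4 = 0.78 × 0.47 × 1.245 = 0.4564 m³/s
Q = Σ qᵢ = 11.47 m³/s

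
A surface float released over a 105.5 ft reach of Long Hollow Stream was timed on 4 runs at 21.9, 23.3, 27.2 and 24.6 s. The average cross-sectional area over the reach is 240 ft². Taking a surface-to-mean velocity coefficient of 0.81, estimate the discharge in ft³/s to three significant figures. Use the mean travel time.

846 ft³/s

t̄ = (21.9 + 23.3 + 27.2 + 24.6) / 4 = 24.25 s
v_surface = L / t̄ = 105.5 / 24.25 = 4.351 ft/s
v_mean = 0.81 × 4.351 = 3.524 ft/s
Q = A × v_mean = 240 × 3.524 = 845.7 ft³/s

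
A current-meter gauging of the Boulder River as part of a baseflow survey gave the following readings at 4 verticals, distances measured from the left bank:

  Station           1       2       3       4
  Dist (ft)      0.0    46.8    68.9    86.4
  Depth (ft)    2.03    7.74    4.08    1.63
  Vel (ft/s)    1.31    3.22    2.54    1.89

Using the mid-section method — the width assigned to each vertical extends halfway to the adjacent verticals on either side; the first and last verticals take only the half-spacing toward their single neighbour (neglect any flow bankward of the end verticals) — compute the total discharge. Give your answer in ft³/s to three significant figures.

w_1 = (46.8 − 0.0)/2 = 23.4 ft; q_1 = 1.31 × 2.03 × 23.4 = 62.23 ft³/s
w_2 = (68.9 − 0.0)/2 = 34.45 ft; q_2 = 3.22 × 7.74 × 34.45 = 858.6 ft³/s
w_3 = (86.4 − 46.8)/2 = 19.8 ft; q_3 = 2.54 × 4.08 × 19.8 = 205.2 ft³/s
w_4 = (86.4 − 68.9)/2 = 8.75 ft; q_4 = 1.89 × 1.63 × 8.75 = 26.96 ft³/s
Q = Σ qᵢ = 1153 ft³/s

1150 ft³/s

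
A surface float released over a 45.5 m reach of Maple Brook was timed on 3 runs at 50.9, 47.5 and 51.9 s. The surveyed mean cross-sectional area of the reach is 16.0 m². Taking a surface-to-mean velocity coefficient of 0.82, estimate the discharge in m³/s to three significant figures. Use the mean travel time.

11.9 m³/s

t̄ = (50.9 + 47.5 + 51.9) / 3 = 50.1 s
v_surface = L / t̄ = 45.5 / 50.1 = 0.9082 m/s
v_mean = 0.82 × 0.9082 = 0.7447 m/s
Q = A × v_mean = 16.0 × 0.7447 = 11.92 m³/s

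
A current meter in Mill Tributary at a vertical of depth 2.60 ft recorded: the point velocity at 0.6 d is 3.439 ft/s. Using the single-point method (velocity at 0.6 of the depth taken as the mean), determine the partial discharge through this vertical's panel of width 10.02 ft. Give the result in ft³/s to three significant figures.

89.6 ft³/s

v̄ = v₀.₆ = 3.439 ft/s
q = v̄ × d × w = 3.439 × 2.60 × 10.02 = 89.59 ft³/s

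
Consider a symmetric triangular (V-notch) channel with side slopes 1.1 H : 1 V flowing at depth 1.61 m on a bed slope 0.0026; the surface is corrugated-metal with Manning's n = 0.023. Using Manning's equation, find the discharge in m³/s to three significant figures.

A = z·y² = 1.1×1.61² = 2.851 m²
P = 2y√(1+z²) = 2×1.61×√(1+1.1²) = 4.787 m
R = A/P = 2.851/4.787 = 0.5957 m
Q = (1/n)·A·R^(2/3)·S^(1/2) = (1/0.023) × 2.851 × 0.5957^(2/3) × 0.0026^(1/2) = 4.475 m³/s

4.48 m³/s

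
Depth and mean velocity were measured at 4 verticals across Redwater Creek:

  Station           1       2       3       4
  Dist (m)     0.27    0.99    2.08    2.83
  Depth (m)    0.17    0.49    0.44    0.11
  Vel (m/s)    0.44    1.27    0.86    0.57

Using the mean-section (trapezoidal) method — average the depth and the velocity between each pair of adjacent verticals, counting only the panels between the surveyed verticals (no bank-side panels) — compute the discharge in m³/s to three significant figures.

0.890 m³/s

Panel 1-2: Δb = 0.72 m, d̄ = (0.17+0.49)/2 = 0.33, v̄ = (0.44+1.27)/2 = 0.855 → q = 0.72×0.33×0.855 = 0.2031 m³/s
Panel 2-3: Δb = 1.09 m, d̄ = (0.49+0.44)/2 = 0.465, v̄ = (1.27+0.86)/2 = 1.065 → q = 1.09×0.465×1.065 = 0.5398 m³/s
Panel 3-4: Δb = 0.75 m, d̄ = (0.44+0.11)/2 = 0.275, v̄ = (0.86+0.57)/2 = 0.715 → q = 0.75×0.275×0.715 = 0.1475 m³/s
Q = Σ q = 0.8904 m³/s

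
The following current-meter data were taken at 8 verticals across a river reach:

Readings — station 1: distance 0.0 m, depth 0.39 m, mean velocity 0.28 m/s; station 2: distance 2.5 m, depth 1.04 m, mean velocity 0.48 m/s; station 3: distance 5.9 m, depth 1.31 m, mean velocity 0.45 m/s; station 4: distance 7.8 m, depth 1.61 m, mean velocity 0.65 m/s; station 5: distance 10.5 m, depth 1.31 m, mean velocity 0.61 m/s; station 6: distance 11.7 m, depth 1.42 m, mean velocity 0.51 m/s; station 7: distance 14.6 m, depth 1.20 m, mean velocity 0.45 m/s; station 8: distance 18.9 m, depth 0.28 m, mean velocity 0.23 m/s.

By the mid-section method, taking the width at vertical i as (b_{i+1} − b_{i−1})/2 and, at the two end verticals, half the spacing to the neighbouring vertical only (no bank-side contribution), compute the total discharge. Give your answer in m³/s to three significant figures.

10.7 m³/s

w_1 = (2.5 − 0.0)/2 = 1.25 m; q_1 = 0.28 × 0.39 × 1.25 = 0.1365 m³/s
w_2 = (5.9 − 0.0)/2 = 2.95 m; q_2 = 0.48 × 1.04 × 2.95 = 1.473 m³/s
w_3 = (7.8 − 2.5)/2 = 2.65 m; q_3 = 0.45 × 1.31 × 2.65 = 1.562 m³/s
w_4 = (10.5 − 5.9)/2 = 2.3 m; q_4 = 0.65 × 1.61 × 2.3 = 2.407 m³/s
w_5 = (11.7 − 7.8)/2 = 1.95 m; q_5 = 0.61 × 1.31 × 1.95 = 1.558 m³/s
w_6 = (14.6 − 10.5)/2 = 2.05 m; q_6 = 0.51 × 1.42 × 2.05 = 1.485 m³/s
w_7 = (18.9 − 11.7)/2 = 3.6 m; q_7 = 0.45 × 1.20 × 3.6 = 1.944 m³/s
w_8 = (18.9 − 14.6)/2 = 2.15 m; q_8 = 0.23 × 0.28 × 2.15 = 0.1385 m³/s
Q = Σ qᵢ = 10.70 m³/s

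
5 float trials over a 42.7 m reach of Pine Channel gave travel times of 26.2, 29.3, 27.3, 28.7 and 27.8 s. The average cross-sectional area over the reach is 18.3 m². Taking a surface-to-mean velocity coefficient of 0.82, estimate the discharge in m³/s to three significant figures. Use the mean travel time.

t̄ = (26.2 + 29.3 + 27.3 + 28.7 + 27.8) / 5 = 27.86 s
v_surface = L / t̄ = 42.7 / 27.86 = 1.533 m/s
v_mean = 0.82 × 1.533 = 1.257 m/s
Q = A × v_mean = 18.3 × 1.257 = 23.00 m³/s

23.0 m³/s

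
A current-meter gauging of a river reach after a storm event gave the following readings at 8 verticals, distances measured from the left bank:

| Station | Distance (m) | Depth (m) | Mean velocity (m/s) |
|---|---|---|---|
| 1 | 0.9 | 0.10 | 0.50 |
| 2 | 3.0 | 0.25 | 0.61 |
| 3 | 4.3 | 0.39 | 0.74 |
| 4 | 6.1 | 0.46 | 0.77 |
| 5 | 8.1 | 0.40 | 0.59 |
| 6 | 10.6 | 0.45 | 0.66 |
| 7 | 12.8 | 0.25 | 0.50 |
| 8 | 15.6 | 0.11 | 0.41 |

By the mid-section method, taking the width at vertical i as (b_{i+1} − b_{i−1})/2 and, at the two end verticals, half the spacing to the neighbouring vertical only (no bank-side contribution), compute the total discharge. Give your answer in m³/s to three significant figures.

3.04 m³/s

w_1 = (3.0 − 0.9)/2 = 1.05 m; q_1 = 0.50 × 0.10 × 1.05 = 0.05250 m³/s
w_2 = (4.3 − 0.9)/2 = 1.7 m; q_2 = 0.61 × 0.25 × 1.7 = 0.2593 m³/s
w_3 = (6.1 − 3.0)/2 = 1.55 m; q_3 = 0.74 × 0.39 × 1.55 = 0.4473 m³/s
w_4 = (8.1 − 4.3)/2 = 1.9 m; q_4 = 0.77 × 0.46 × 1.9 = 0.6730 m³/s
w_5 = (10.6 − 6.1)/2 = 2.25 m; q_5 = 0.59 × 0.40 × 2.25 = 0.5310 m³/s
w_6 = (12.8 − 8.1)/2 = 2.35 m; q_6 = 0.66 × 0.45 × 2.35 = 0.6980 m³/s
w_7 = (15.6 − 10.6)/2 = 2.5 m; q_7 = 0.50 × 0.25 × 2.5 = 0.3125 m³/s
w_8 = (15.6 − 12.8)/2 = 1.4 m; q_8 = 0.41 × 0.11 × 1.4 = 0.06314 m³/s
Q = Σ qᵢ = 3.037 m³/s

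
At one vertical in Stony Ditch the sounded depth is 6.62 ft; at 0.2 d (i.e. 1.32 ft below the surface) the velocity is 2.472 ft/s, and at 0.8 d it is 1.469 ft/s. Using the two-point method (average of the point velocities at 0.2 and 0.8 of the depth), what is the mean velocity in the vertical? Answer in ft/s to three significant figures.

1.97 ft/s

v̄ = (2.472 + 1.469) / 2 = 1.971 ft/s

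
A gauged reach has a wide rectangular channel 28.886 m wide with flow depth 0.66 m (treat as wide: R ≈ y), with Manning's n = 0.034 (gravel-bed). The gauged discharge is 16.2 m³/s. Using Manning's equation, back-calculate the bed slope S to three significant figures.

0.00145

A = b·y = 28.886 × 0.66 = 19.06 m²
Wide channel: R ≈ y = 0.66 m
S = (Q·n / (1·A·R^(2/3)))² = (16.2×0.034 / (1×19.06×0.7580))² = 0.001453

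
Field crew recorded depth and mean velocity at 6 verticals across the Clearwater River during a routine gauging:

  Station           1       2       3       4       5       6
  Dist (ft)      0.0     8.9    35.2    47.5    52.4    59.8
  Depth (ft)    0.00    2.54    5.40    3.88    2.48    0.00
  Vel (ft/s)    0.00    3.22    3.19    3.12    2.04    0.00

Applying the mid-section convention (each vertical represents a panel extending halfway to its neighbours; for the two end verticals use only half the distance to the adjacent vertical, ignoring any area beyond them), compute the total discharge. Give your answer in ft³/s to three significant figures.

612 ft³/s

w_2 = (35.2 − 0.0)/2 = 17.6 ft; q_2 = 3.22 × 2.54 × 17.6 = 143.9 ft³/s
w_3 = (47.5 − 8.9)/2 = 19.3 ft; q_3 = 3.19 × 5.40 × 19.3 = 332.5 ft³/s
w_4 = (52.4 − 35.2)/2 = 8.6 ft; q_4 = 3.12 × 3.88 × 8.6 = 104.1 ft³/s
w_5 = (59.8 − 47.5)/2 = 6.15 ft; q_5 = 2.04 × 2.48 × 6.15 = 31.11 ft³/s
Stations 1, 6 contribute zero (depth or velocity is 0).
Q = Σ qᵢ = 611.6 ft³/s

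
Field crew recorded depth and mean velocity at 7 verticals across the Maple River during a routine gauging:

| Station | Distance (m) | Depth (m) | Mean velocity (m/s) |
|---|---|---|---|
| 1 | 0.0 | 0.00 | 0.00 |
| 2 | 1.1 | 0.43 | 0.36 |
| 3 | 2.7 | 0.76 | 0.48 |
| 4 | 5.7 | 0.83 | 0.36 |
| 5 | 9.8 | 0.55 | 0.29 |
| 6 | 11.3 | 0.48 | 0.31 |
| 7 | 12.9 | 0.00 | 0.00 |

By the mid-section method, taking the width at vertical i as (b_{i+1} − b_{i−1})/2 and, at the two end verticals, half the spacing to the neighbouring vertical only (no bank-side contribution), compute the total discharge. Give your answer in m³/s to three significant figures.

w_2 = (2.7 − 0.0)/2 = 1.35 m; q_2 = 0.36 × 0.43 × 1.35 = 0.2090 m³/s
w_3 = (5.7 − 1.1)/2 = 2.3 m; q_3 = 0.48 × 0.76 × 2.3 = 0.8390 m³/s
w_4 = (9.8 − 2.7)/2 = 3.55 m; q_4 = 0.36 × 0.83 × 3.55 = 1.061 m³/s
w_5 = (11.3 − 5.7)/2 = 2.8 m; q_5 = 0.29 × 0.55 × 2.8 = 0.4466 m³/s
w_6 = (12.9 − 9.8)/2 = 1.55 m; q_6 = 0.31 × 0.48 × 1.55 = 0.2306 m³/s
Stations 1, 7 contribute zero (depth or velocity is 0).
Q = Σ qᵢ = 2.786 m³/s

2.79 m³/s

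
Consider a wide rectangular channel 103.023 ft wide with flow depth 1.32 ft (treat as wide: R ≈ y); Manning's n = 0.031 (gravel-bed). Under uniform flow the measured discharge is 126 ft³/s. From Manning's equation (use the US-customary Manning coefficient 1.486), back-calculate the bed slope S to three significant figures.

0.000258

A = b·y = 103.023 × 1.32 = 136.0 ft²
Wide channel: R ≈ y = 1.32 ft
S = (Q·n / (1.486·A·R^(2/3)))² = (126×0.031 / (1.486×136.0×1.203))² = 0.0002580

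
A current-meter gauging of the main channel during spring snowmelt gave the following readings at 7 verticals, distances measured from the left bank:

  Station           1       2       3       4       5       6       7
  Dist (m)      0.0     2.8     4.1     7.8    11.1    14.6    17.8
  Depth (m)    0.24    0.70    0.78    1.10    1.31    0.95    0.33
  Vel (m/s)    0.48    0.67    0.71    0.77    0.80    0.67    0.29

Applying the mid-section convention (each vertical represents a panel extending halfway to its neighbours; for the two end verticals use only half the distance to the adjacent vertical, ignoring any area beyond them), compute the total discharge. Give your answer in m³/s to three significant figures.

w_1 = (2.8 − 0.0)/2 = 1.4 m; q_1 = 0.48 × 0.24 × 1.4 = 0.1613 m³/s
w_2 = (4.1 − 0.0)/2 = 2.05 m; q_2 = 0.67 × 0.70 × 2.05 = 0.9615 m³/s
w_3 = (7.8 − 2.8)/2 = 2.5 m; q_3 = 0.71 × 0.78 × 2.5 = 1.385 m³/s
w_4 = (11.1 − 4.1)/2 = 3.5 m; q_4 = 0.77 × 1.10 × 3.5 = 2.965 m³/s
w_5 = (14.6 − 7.8)/2 = 3.4 m; q_5 = 0.80 × 1.31 × 3.4 = 3.563 m³/s
w_6 = (17.8 − 11.1)/2 = 3.35 m; q_6 = 0.67 × 0.95 × 3.35 = 2.132 m³/s
w_7 = (17.8 − 14.6)/2 = 1.6 m; q_7 = 0.29 × 0.33 × 1.6 = 0.1531 m³/s
Q = Σ qᵢ = 11.32 m³/s

11.3 m³/s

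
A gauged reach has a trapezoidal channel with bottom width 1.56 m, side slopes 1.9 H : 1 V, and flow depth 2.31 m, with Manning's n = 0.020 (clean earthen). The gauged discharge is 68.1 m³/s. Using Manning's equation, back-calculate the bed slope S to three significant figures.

0.00773

A = (b + z·y)·y = (1.56 + 1.9×2.31)×2.31 = 13.74 m²
P = b + 2y√(1+z²) = 1.56 + 2×2.31×√(1+1.9²) = 11.48 m
R = A/P = 13.74/11.48 = 1.197 m
S = (Q·n / (1·A·R^(2/3)))² = (68.1×0.020 / (1×13.74×1.127))² = 0.007728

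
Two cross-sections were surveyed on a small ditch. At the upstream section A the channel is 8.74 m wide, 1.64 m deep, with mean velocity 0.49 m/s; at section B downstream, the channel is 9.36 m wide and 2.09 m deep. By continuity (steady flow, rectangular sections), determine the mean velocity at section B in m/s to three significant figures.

0.359 m/s

Q = A₁V₁ = (8.74×1.64) × 0.49 = 7.023 m³/s
A₂ = 9.36 × 2.09 = 19.56 m²
V₂ = Q/A₂ = 7.023/19.56 = 0.3590 m/s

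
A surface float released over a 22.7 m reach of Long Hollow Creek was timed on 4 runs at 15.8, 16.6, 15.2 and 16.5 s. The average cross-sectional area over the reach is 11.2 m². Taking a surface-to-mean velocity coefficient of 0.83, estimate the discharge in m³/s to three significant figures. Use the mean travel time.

13.2 m³/s

t̄ = (15.8 + 16.6 + 15.2 + 16.5) / 4 = 16.025 s
v_surface = L / t̄ = 22.7 / 16.025 = 1.417 m/s
v_mean = 0.83 × 1.417 = 1.176 m/s
Q = A × v_mean = 11.2 × 1.176 = 13.17 m³/s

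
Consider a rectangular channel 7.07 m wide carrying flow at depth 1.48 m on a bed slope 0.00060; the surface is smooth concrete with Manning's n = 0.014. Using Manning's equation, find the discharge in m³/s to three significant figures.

A = b·y = 7.07 × 1.48 = 10.46 m²
P = b + 2y = 7.07 + 2×1.48 = 10.03 m
R = A/P = 10.46/10.03 = 1.043 m
Q = (1/n)·A·R^(2/3)·S^(1/2) = (1/0.014) × 10.46 × 1.043^(2/3) × 0.00060^(1/2) = 18.83 m³/s

18.8 m³/s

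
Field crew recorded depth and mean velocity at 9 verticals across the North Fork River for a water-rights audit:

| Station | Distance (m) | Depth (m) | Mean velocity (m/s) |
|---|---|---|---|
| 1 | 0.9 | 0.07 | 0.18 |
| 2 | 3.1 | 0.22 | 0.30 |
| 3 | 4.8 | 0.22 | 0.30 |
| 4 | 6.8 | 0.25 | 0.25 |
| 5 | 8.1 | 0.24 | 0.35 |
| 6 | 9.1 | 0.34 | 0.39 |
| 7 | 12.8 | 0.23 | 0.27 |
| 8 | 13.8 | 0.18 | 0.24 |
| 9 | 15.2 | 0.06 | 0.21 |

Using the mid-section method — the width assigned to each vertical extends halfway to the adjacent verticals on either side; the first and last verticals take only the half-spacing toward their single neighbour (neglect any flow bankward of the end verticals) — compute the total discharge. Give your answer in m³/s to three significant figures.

0.983 m³/s

w_1 = (3.1 − 0.9)/2 = 1.1 m; q_1 = 0.18 × 0.07 × 1.1 = 0.01386 m³/s
w_2 = (4.8 − 0.9)/2 = 1.95 m; q_2 = 0.30 × 0.22 × 1.95 = 0.1287 m³/s
w_3 = (6.8 − 3.1)/2 = 1.85 m; q_3 = 0.30 × 0.22 × 1.85 = 0.1221 m³/s
w_4 = (8.1 − 4.8)/2 = 1.65 m; q_4 = 0.25 × 0.25 × 1.65 = 0.1031 m³/s
w_5 = (9.1 − 6.8)/2 = 1.15 m; q_5 = 0.35 × 0.24 × 1.15 = 0.09660 m³/s
w_6 = (12.8 − 8.1)/2 = 2.35 m; q_6 = 0.39 × 0.34 × 2.35 = 0.3116 m³/s
w_7 = (13.8 − 9.1)/2 = 2.35 m; q_7 = 0.27 × 0.23 × 2.35 = 0.1459 m³/s
w_8 = (15.2 − 12.8)/2 = 1.2 m; q_8 = 0.24 × 0.18 × 1.2 = 0.05184 m³/s
w_9 = (15.2 − 13.8)/2 = 0.7 m; q_9 = 0.21 × 0.06 × 0.7 = 0.008820 m³/s
Q = Σ qᵢ = 0.9826 m³/s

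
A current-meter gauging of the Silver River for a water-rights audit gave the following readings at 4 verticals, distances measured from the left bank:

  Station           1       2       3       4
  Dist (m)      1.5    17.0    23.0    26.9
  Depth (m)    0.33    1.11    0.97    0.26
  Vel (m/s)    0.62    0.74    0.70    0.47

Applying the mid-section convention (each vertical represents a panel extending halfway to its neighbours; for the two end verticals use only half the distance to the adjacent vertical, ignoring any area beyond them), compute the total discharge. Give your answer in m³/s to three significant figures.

14.0 m³/s

w_1 = (17.0 − 1.5)/2 = 7.75 m; q_1 = 0.62 × 0.33 × 7.75 = 1.586 m³/s
w_2 = (23.0 − 1.5)/2 = 10.75 m; q_2 = 0.74 × 1.11 × 10.75 = 8.830 m³/s
w_3 = (26.9 − 17.0)/2 = 4.95 m; q_3 = 0.70 × 0.97 × 4.95 = 3.361 m³/s
w_4 = (26.9 − 23.0)/2 = 1.95 m; q_4 = 0.47 × 0.26 × 1.95 = 0.2383 m³/s
Q = Σ qᵢ = 14.02 m³/s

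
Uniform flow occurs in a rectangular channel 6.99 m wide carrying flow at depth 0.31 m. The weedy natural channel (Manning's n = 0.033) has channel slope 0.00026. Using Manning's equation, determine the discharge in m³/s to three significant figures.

0.458 m³/s

A = b·y = 6.99 × 0.31 = 2.167 m²
P = b + 2y = 6.99 + 2×0.31 = 7.610 m
R = A/P = 2.167/7.610 = 0.2847 m
Q = (1/n)·A·R^(2/3)·S^(1/2) = (1/0.033) × 2.167 × 0.2847^(2/3) × 0.00026^(1/2) = 0.4583 m³/s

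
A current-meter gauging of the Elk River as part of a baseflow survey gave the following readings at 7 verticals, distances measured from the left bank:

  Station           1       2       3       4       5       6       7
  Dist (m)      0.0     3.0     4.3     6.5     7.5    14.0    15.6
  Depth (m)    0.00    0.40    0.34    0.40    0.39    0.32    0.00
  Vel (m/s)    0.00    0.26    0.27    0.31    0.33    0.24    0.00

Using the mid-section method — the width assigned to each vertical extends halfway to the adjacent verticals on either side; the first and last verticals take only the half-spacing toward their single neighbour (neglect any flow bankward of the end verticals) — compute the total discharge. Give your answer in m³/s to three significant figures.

w_2 = (4.3 − 0.0)/2 = 2.15 m; q_2 = 0.26 × 0.40 × 2.15 = 0.2236 m³/s
w_3 = (6.5 − 3.0)/2 = 1.75 m; q_3 = 0.27 × 0.34 × 1.75 = 0.1607 m³/s
w_4 = (7.5 − 4.3)/2 = 1.6 m; q_4 = 0.31 × 0.40 × 1.6 = 0.1984 m³/s
w_5 = (14.0 − 6.5)/2 = 3.75 m; q_5 = 0.33 × 0.39 × 3.75 = 0.4826 m³/s
w_6 = (15.6 − 7.5)/2 = 4.05 m; q_6 = 0.24 × 0.32 × 4.05 = 0.3110 m³/s
Stations 1, 7 contribute zero (depth or velocity is 0).
Q = Σ qᵢ = 1.376 m³/s

1.38 m³/s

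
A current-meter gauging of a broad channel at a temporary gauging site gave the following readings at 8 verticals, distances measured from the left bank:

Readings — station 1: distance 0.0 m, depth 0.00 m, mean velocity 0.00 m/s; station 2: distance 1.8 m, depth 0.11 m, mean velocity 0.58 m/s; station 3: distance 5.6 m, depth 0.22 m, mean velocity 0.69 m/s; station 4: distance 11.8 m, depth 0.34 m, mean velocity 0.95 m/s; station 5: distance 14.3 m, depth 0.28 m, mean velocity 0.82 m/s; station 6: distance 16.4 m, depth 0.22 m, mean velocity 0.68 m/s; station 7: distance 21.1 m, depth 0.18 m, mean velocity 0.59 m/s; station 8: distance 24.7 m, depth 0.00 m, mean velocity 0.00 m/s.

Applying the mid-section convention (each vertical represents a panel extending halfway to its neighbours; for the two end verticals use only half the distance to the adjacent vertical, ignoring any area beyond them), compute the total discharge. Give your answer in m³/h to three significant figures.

w_2 = (5.6 − 0.0)/2 = 2.8 m; q_2 = 0.58 × 0.11 × 2.8 = 0.1786 m³/s
w_3 = (11.8 − 1.8)/2 = 5 m; q_3 = 0.69 × 0.22 × 5 = 0.7590 m³/s
w_4 = (14.3 − 5.6)/2 = 4.35 m; q_4 = 0.95 × 0.34 × 4.35 = 1.405 m³/s
w_5 = (16.4 − 11.8)/2 = 2.3 m; q_5 = 0.82 × 0.28 × 2.3 = 0.5281 m³/s
w_6 = (21.1 − 14.3)/2 = 3.4 m; q_6 = 0.68 × 0.22 × 3.4 = 0.5086 m³/s
w_7 = (24.7 − 16.4)/2 = 4.15 m; q_7 = 0.59 × 0.18 × 4.15 = 0.4407 m³/s
Stations 1, 8 contribute zero (depth or velocity is 0).
Q = Σ qᵢ = 3.820 m³/s
= 3.820 × 3600 = 13750 m³/h

13800 m³/h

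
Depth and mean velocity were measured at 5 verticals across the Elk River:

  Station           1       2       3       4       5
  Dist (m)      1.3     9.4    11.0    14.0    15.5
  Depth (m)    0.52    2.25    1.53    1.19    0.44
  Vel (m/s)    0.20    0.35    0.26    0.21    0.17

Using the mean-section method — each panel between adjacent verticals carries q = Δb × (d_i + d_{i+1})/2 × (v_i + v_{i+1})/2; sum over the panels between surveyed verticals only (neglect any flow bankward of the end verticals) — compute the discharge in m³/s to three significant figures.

5.20 m³/s

Panel 1-2: Δb = 8.1 m, d̄ = (0.52+2.25)/2 = 1.385, v̄ = (0.20+0.35)/2 = 0.275 → q = 8.1×1.385×0.275 = 3.085 m³/s
Panel 2-3: Δb = 1.6 m, d̄ = (2.25+1.53)/2 = 1.89, v̄ = (0.35+0.26)/2 = 0.305 → q = 1.6×1.89×0.305 = 0.9223 m³/s
Panel 3-4: Δb = 3 m, d̄ = (1.53+1.19)/2 = 1.36, v̄ = (0.26+0.21)/2 = 0.235 → q = 3×1.36×0.235 = 0.9588 m³/s
Panel 4-5: Δb = 1.5 m, d̄ = (1.19+0.44)/2 = 0.815, v̄ = (0.21+0.17)/2 = 0.19 → q = 1.5×0.815×0.19 = 0.2323 m³/s
Q = Σ q = 5.198 m³/s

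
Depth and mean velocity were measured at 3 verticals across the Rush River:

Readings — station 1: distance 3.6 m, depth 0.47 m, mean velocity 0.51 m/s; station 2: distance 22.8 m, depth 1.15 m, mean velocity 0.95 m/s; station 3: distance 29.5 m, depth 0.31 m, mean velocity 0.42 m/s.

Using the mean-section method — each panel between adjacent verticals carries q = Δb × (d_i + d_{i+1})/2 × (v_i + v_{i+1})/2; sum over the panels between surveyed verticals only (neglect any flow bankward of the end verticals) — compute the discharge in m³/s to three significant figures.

14.7 m³/s

Panel 1-2: Δb = 19.2 m, d̄ = (0.47+1.15)/2 = 0.81, v̄ = (0.51+0.95)/2 = 0.73 → q = 19.2×0.81×0.73 = 11.35 m³/s
Panel 2-3: Δb = 6.7 m, d̄ = (1.15+0.31)/2 = 0.73, v̄ = (0.95+0.42)/2 = 0.685 → q = 6.7×0.73×0.685 = 3.350 m³/s
Q = Σ q = 14.70 m³/s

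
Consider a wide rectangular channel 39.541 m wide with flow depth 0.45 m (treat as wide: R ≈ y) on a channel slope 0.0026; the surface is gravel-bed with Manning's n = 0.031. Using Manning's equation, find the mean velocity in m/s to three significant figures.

0.966 m/s

A = b·y = 39.541 × 0.45 = 17.79 m²
Wide channel: R ≈ y = 0.45 m
Q = (1/n)·A·R^(2/3)·S^(1/2) = (1/0.031) × 17.79 × 0.4500^(2/3) × 0.0026^(1/2) = 17.19 m³/s
V = Q/A = 17.19/17.79 = 0.9659 m/s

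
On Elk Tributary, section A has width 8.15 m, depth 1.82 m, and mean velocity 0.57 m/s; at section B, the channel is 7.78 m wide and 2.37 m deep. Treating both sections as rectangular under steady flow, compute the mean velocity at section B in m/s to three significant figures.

Q = A₁V₁ = (8.15×1.82) × 0.57 = 8.455 m³/s
A₂ = 7.78 × 2.37 = 18.44 m²
V₂ = Q/A₂ = 8.455/18.44 = 0.4585 m/s

0.459 m/s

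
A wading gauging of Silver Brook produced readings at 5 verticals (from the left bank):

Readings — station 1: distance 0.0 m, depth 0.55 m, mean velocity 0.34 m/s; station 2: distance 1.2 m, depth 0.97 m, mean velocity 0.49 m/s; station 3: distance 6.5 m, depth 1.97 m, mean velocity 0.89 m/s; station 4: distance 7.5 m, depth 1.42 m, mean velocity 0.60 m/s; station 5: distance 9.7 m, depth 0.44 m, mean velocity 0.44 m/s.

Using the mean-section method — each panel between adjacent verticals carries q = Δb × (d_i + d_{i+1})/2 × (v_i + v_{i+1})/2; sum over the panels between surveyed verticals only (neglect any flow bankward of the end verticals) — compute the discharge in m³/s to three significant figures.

8.08 m³/s

Panel 1-2: Δb = 1.2 m, d̄ = (0.55+0.97)/2 = 0.76, v̄ = (0.34+0.49)/2 = 0.415 → q = 1.2×0.76×0.415 = 0.3785 m³/s
Panel 2-3: Δb = 5.3 m, d̄ = (0.97+1.97)/2 = 1.47, v̄ = (0.49+0.89)/2 = 0.69 → q = 5.3×1.47×0.69 = 5.376 m³/s
Panel 3-4: Δb = 1 m, d̄ = (1.97+1.42)/2 = 1.695, v̄ = (0.89+0.60)/2 = 0.745 → q = 1×1.695×0.745 = 1.263 m³/s
Panel 4-5: Δb = 2.2 m, d̄ = (1.42+0.44)/2 = 0.93, v̄ = (0.60+0.44)/2 = 0.52 → q = 2.2×0.93×0.52 = 1.064 m³/s
Q = Σ q = 8.081 m³/s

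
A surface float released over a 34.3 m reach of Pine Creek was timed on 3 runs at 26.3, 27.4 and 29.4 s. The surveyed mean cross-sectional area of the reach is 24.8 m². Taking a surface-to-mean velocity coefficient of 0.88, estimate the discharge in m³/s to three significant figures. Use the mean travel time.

t̄ = (26.3 + 27.4 + 29.4) / 3 = 27.7 s
v_surface = L / t̄ = 34.3 / 27.7 = 1.238 m/s
v_mean = 0.88 × 1.238 = 1.090 m/s
Q = A × v_mean = 24.8 × 1.090 = 27.02 m³/s

27.0 m³/s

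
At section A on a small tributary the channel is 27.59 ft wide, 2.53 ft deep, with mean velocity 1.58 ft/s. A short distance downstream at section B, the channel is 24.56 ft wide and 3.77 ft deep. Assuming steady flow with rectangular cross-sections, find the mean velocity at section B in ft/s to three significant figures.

Q = A₁V₁ = (27.59×2.53) × 1.58 = 110.3 ft³/s
A₂ = 24.56 × 3.77 = 92.59 ft²
V₂ = Q/A₂ = 110.3/92.59 = 1.191 ft/s

1.19 ft/s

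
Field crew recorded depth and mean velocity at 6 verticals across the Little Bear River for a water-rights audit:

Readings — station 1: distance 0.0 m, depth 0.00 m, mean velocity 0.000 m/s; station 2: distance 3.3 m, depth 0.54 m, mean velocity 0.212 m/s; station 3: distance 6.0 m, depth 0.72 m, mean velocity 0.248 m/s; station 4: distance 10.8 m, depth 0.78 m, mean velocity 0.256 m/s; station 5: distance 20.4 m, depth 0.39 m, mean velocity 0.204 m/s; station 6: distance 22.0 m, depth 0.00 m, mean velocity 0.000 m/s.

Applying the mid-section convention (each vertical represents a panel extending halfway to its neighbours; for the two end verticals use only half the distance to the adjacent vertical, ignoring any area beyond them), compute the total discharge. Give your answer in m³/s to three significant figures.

w_2 = (6.0 − 0.0)/2 = 3 m; q_2 = 0.212 × 0.54 × 3 = 0.3434 m³/s
w_3 = (10.8 − 3.3)/2 = 3.75 m; q_3 = 0.248 × 0.72 × 3.75 = 0.6696 m³/s
w_4 = (20.4 − 6.0)/2 = 7.2 m; q_4 = 0.256 × 0.78 × 7.2 = 1.438 m³/s
w_5 = (22.0 − 10.8)/2 = 5.6 m; q_5 = 0.204 × 0.39 × 5.6 = 0.4455 m³/s
Stations 1, 6 contribute zero (depth or velocity is 0).
Q = Σ qᵢ = 2.896 m³/s

2.90 m³/s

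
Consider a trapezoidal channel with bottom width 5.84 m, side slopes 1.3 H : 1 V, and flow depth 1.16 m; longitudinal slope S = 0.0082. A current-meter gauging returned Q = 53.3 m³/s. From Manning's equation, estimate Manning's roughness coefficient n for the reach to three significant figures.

0.0133

A = (b + z·y)·y = (5.84 + 1.3×1.16)×1.16 = 8.524 m²
P = b + 2y√(1+z²) = 5.84 + 2×1.16×√(1+1.3²) = 9.645 m
R = A/P = 8.524/9.645 = 0.8837 m
n = (1/Q)·A·R^(2/3)·S^(1/2) = (1/53.3) × 8.524 × 0.9209 × 0.09055 = 0.01334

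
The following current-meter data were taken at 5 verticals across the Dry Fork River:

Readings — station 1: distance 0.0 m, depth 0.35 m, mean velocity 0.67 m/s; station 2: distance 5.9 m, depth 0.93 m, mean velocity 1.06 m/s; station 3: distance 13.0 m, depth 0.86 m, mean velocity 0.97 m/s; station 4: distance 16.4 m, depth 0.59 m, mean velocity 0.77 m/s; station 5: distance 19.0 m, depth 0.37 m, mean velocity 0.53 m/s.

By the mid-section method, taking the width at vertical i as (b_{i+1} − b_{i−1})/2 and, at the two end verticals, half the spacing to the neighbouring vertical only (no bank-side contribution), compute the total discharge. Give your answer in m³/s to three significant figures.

13.1 m³/s

w_1 = (5.9 − 0.0)/2 = 2.95 m; q_1 = 0.67 × 0.35 × 2.95 = 0.6918 m³/s
w_2 = (13.0 − 0.0)/2 = 6.5 m; q_2 = 1.06 × 0.93 × 6.5 = 6.408 m³/s
w_3 = (16.4 − 5.9)/2 = 5.25 m; q_3 = 0.97 × 0.86 × 5.25 = 4.380 m³/s
w_4 = (19.0 − 13.0)/2 = 3 m; q_4 = 0.77 × 0.59 × 3 = 1.363 m³/s
w_5 = (19.0 − 16.4)/2 = 1.3 m; q_5 = 0.53 × 0.37 × 1.3 = 0.2549 m³/s
Q = Σ qᵢ = 13.10 m³/s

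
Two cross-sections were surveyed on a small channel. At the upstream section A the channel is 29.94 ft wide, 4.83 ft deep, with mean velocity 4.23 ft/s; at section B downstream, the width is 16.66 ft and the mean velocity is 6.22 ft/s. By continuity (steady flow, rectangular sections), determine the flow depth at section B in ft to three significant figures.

5.90 ft

Q = A₁V₁ = (29.94×4.83) × 4.23 = 611.7 ft³/s
d₂ = Q/(b₂ V₂) = 611.7/(16.66×6.22) = 5.903 ft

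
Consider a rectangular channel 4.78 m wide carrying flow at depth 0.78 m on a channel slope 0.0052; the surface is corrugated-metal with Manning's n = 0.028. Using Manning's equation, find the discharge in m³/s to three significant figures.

6.74 m³/s

A = b·y = 4.78 × 0.78 = 3.728 m²
P = b + 2y = 4.78 + 2×0.78 = 6.340 m
R = A/P = 3.728/6.340 = 0.5881 m
Q = (1/n)·A·R^(2/3)·S^(1/2) = (1/0.028) × 3.728 × 0.5881^(2/3) × 0.0052^(1/2) = 6.740 m³/s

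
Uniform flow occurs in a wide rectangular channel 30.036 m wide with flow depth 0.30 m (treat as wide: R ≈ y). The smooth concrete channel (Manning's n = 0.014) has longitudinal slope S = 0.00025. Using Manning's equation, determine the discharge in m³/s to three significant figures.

A = b·y = 30.036 × 0.30 = 9.011 m²
Wide channel: R ≈ y = 0.30 m
Q = (1/n)·A·R^(2/3)·S^(1/2) = (1/0.014) × 9.011 × 0.3000^(2/3) × 0.00025^(1/2) = 4.561 m³/s

4.56 m³/s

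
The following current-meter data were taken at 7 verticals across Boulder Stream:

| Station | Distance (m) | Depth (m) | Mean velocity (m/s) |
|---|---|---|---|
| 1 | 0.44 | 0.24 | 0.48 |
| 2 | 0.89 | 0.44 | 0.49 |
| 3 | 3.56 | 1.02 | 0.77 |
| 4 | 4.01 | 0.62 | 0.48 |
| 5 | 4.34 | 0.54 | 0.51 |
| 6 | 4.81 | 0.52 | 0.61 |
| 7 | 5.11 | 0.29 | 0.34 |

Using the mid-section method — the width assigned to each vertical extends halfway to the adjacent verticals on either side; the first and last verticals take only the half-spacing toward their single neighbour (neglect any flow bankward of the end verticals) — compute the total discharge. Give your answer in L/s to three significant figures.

1950 L/s

w_1 = (0.89 − 0.44)/2 = 0.225 m; q_1 = 0.48 × 0.24 × 0.225 = 0.02592 m³/s
w_2 = (3.56 − 0.44)/2 = 1.56 m; q_2 = 0.49 × 0.44 × 1.56 = 0.3363 m³/s
w_3 = (4.01 − 0.89)/2 = 1.56 m; q_3 = 0.77 × 1.02 × 1.56 = 1.225 m³/s
w_4 = (4.34 − 3.56)/2 = 0.39 m; q_4 = 0.48 × 0.62 × 0.39 = 0.1161 m³/s
w_5 = (4.81 − 4.01)/2 = 0.4 m; q_5 = 0.51 × 0.54 × 0.4 = 0.1102 m³/s
w_6 = (5.11 − 4.34)/2 = 0.385 m; q_6 = 0.61 × 0.52 × 0.385 = 0.1221 m³/s
w_7 = (5.11 − 4.81)/2 = 0.15 m; q_7 = 0.34 × 0.29 × 0.15 = 0.01479 m³/s
Q = Σ qᵢ = 1.951 m³/s
= 1.951 × 1000 = 1951 L/s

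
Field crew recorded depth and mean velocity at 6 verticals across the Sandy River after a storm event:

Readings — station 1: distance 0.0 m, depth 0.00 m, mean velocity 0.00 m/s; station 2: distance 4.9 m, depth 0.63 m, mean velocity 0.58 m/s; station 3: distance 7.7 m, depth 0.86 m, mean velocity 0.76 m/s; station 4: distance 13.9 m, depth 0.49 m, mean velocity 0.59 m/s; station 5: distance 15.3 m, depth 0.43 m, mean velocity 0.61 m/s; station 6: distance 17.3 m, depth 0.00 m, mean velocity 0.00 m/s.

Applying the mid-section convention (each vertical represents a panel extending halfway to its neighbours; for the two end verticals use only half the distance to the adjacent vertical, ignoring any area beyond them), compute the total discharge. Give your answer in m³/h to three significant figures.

w_2 = (7.7 − 0.0)/2 = 3.85 m; q_2 = 0.58 × 0.63 × 3.85 = 1.407 m³/s
w_3 = (13.9 − 4.9)/2 = 4.5 m; q_3 = 0.76 × 0.86 × 4.5 = 2.941 m³/s
w_4 = (15.3 − 7.7)/2 = 3.8 m; q_4 = 0.59 × 0.49 × 3.8 = 1.099 m³/s
w_5 = (17.3 − 13.9)/2 = 1.7 m; q_5 = 0.61 × 0.43 × 1.7 = 0.4459 m³/s
Stations 1, 6 contribute zero (depth or velocity is 0).
Q = Σ qᵢ = 5.892 m³/s
= 5.892 × 3600 = 21210 m³/h

21200 m³/h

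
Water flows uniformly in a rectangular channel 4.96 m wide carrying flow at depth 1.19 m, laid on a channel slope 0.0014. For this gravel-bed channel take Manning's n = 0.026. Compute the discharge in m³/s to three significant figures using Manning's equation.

7.35 m³/s

A = b·y = 4.96 × 1.19 = 5.902 m²
P = b + 2y = 4.96 + 2×1.19 = 7.340 m
R = A/P = 5.902/7.340 = 0.8041 m
Q = (1/n)·A·R^(2/3)·S^(1/2) = (1/0.026) × 5.902 × 0.8041^(2/3) × 0.0014^(1/2) = 7.345 m³/s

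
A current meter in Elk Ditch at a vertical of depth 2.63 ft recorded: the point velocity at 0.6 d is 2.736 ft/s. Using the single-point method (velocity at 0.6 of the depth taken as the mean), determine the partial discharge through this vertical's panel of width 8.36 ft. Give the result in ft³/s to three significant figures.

v̄ = v₀.₆ = 2.736 ft/s
q = v̄ × d × w = 2.736 × 2.63 × 8.36 = 60.16 ft³/s

60.2 ft³/s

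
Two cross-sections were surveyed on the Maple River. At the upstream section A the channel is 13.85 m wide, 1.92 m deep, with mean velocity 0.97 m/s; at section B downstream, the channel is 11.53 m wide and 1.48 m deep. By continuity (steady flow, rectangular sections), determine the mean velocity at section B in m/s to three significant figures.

Q = A₁V₁ = (13.85×1.92) × 0.97 = 25.79 m³/s
A₂ = 11.53 × 1.48 = 17.06 m²
V₂ = Q/A₂ = 25.79/17.06 = 1.512 m/s

1.51 m/s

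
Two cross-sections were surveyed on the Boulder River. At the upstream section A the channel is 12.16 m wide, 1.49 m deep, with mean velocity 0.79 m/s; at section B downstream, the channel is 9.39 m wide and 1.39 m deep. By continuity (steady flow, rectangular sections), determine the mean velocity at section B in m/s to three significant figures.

Q = A₁V₁ = (12.16×1.49) × 0.79 = 14.31 m³/s
A₂ = 9.39 × 1.39 = 13.05 m²
V₂ = Q/A₂ = 14.31/13.05 = 1.097 m/s

1.10 m/s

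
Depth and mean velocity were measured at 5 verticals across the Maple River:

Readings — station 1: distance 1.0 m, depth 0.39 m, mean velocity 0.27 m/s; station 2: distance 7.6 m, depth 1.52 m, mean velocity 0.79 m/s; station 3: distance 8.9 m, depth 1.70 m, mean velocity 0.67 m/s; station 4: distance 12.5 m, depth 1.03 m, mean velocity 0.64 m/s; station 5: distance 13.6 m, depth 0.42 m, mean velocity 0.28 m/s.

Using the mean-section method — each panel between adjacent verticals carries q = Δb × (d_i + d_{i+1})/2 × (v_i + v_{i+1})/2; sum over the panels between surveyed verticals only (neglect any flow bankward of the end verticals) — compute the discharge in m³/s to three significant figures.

Panel 1-2: Δb = 6.6 m, d̄ = (0.39+1.52)/2 = 0.955, v̄ = (0.27+0.79)/2 = 0.53 → q = 6.6×0.955×0.53 = 3.341 m³/s
Panel 2-3: Δb = 1.3 m, d̄ = (1.52+1.70)/2 = 1.61, v̄ = (0.79+0.67)/2 = 0.73 → q = 1.3×1.61×0.73 = 1.528 m³/s
Panel 3-4: Δb = 3.6 m, d̄ = (1.70+1.03)/2 = 1.365, v̄ = (0.67+0.64)/2 = 0.655 → q = 3.6×1.365×0.655 = 3.219 m³/s
Panel 4-5: Δb = 1.1 m, d̄ = (1.03+0.42)/2 = 0.725, v̄ = (0.64+0.28)/2 = 0.46 → q = 1.1×0.725×0.46 = 0.3669 m³/s
Q = Σ q = 8.454 m³/s

8.45 m³/s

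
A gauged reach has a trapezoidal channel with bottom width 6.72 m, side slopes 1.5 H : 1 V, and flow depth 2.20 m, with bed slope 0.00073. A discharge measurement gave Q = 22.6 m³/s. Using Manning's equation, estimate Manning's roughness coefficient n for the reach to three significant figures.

0.0346

A = (b + z·y)·y = (6.72 + 1.5×2.20)×2.20 = 22.04 m²
P = b + 2y√(1+z²) = 6.72 + 2×2.20×√(1+1.5²) = 14.65 m
R = A/P = 22.04/14.65 = 1.504 m
n = (1/Q)·A·R^(2/3)·S^(1/2) = (1/22.6) × 22.04 × 1.313 × 0.02702 = 0.03460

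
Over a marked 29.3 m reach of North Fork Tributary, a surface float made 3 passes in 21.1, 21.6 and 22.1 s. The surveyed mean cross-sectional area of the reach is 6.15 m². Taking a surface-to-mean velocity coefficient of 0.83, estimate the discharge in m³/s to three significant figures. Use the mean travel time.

t̄ = (21.1 + 21.6 + 22.1) / 3 = 21.6 s
v_surface = L / t̄ = 29.3 / 21.6 = 1.356 m/s
v_mean = 0.83 × 1.356 = 1.126 m/s
Q = A × v_mean = 6.15 × 1.126 = 6.924 m³/s

6.92 m³/s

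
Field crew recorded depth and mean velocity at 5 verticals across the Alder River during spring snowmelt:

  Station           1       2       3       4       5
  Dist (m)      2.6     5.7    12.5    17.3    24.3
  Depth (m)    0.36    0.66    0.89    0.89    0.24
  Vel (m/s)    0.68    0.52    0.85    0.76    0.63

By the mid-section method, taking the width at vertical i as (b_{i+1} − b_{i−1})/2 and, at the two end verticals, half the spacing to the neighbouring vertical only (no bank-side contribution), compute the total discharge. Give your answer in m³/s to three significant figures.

w_1 = (5.7 − 2.6)/2 = 1.55 m; q_1 = 0.68 × 0.36 × 1.55 = 0.3794 m³/s
w_2 = (12.5 − 2.6)/2 = 4.95 m; q_2 = 0.52 × 0.66 × 4.95 = 1.699 m³/s
w_3 = (17.3 − 5.7)/2 = 5.8 m; q_3 = 0.85 × 0.89 × 5.8 = 4.388 m³/s
w_4 = (24.3 − 12.5)/2 = 5.9 m; q_4 = 0.76 × 0.89 × 5.9 = 3.991 m³/s
w_5 = (24.3 − 17.3)/2 = 3.5 m; q_5 = 0.63 × 0.24 × 3.5 = 0.5292 m³/s
Q = Σ qᵢ = 10.99 m³/s

11.0 m³/s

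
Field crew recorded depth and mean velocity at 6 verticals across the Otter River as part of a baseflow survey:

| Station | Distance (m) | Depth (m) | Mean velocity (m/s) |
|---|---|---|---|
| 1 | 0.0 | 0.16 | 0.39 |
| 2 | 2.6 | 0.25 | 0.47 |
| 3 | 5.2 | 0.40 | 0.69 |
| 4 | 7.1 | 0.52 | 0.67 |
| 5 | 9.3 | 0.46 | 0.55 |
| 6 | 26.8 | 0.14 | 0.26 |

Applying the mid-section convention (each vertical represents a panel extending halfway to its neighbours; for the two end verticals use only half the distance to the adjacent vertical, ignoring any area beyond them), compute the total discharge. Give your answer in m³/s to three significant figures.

4.53 m³/s

w_1 = (2.6 − 0.0)/2 = 1.3 m; q_1 = 0.39 × 0.16 × 1.3 = 0.08112 m³/s
w_2 = (5.2 − 0.0)/2 = 2.6 m; q_2 = 0.47 × 0.25 × 2.6 = 0.3055 m³/s
w_3 = (7.1 − 2.6)/2 = 2.25 m; q_3 = 0.69 × 0.40 × 2.25 = 0.6210 m³/s
w_4 = (9.3 − 5.2)/2 = 2.05 m; q_4 = 0.67 × 0.52 × 2.05 = 0.7142 m³/s
w_5 = (26.8 − 7.1)/2 = 9.85 m; q_5 = 0.55 × 0.46 × 9.85 = 2.492 m³/s
w_6 = (26.8 − 9.3)/2 = 8.75 m; q_6 = 0.26 × 0.14 × 8.75 = 0.3185 m³/s
Q = Σ qᵢ = 4.532 m³/s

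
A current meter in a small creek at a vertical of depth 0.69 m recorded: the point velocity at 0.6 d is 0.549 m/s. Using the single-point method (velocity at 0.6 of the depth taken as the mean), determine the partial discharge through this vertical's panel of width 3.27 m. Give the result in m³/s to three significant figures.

v̄ = v₀.₆ = 0.549 m/s
q = v̄ × d × w = 0.5490 × 0.69 × 3.27 = 1.239 m³/s

1.24 m³/s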